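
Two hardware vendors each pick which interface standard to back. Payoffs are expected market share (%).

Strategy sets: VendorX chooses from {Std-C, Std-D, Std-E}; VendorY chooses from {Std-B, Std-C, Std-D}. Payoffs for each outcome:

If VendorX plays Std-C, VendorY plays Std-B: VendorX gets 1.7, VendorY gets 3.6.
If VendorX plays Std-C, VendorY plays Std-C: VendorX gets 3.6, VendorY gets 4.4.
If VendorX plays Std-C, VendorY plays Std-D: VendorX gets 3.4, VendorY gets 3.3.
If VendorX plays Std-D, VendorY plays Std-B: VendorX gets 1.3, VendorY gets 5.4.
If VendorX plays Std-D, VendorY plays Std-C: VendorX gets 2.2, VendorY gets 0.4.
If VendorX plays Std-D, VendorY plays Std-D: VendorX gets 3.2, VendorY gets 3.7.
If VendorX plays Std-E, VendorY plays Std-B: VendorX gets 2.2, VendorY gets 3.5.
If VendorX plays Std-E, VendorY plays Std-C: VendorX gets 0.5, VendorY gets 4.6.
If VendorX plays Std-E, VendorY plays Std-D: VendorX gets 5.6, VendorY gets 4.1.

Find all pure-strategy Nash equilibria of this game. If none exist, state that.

(Std-C, Std-B): VendorX can switch to Std-E (1.7 → 2.2). Not NE.
(Std-C, Std-C): VendorX gets 3.6, best alternative 2.2; VendorY gets 4.4, best alternative 3.6. No profitable deviation — NE.
(Std-C, Std-D): VendorX can switch to Std-E (3.4 → 5.6). Not NE.
(Std-D, Std-B): VendorX can switch to Std-C (1.3 → 1.7). Not NE.
(Std-D, Std-C): VendorX can switch to Std-C (2.2 → 3.6). Not NE.
(Std-D, Std-D): VendorX can switch to Std-C (3.2 → 3.4). Not NE.
(Std-E, Std-B): VendorY can switch to Std-C (3.5 → 4.6). Not NE.
(Std-E, Std-C): VendorX can switch to Std-C (0.5 → 3.6). Not NE.
(Std-E, Std-D): VendorY can switch to Std-C (4.1 → 4.6). Not NE.

The unique pure-strategy Nash equilibrium is (Std-C, Std-C).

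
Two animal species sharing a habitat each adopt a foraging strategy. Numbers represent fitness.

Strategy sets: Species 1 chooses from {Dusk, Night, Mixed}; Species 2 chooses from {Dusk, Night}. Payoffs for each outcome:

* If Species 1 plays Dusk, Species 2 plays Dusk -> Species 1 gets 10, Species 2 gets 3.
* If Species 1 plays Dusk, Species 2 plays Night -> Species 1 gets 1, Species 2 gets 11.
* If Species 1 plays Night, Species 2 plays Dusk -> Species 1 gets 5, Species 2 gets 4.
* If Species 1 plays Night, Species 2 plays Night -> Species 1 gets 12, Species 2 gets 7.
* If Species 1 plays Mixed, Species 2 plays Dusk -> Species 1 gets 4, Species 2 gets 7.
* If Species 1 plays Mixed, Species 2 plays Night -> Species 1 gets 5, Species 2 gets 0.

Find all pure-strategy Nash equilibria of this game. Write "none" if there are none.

Pure NE: (Night, Night)

Species 1 against Dusk: payoffs 10, 5, 4 → best response Dusk.
Species 1 against Night: payoffs 1, 12, 5 → best response Night.
Species 2 against Dusk: payoffs 3, 11 → best response Night.
Species 2 against Night: payoffs 4, 7 → best response Night.
Species 2 against Mixed: payoffs 7, 0 → best response Dusk.
Mutual best responses: (Night, Night).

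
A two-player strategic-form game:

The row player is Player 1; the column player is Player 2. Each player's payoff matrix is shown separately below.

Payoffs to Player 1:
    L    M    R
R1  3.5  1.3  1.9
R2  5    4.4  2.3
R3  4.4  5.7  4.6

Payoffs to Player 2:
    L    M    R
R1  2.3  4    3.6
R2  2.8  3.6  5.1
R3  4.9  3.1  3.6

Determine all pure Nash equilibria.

There is no pure-strategy Nash equilibrium.

Player 1 against L: payoffs 3.5, 5, 4.4 → best response R2.
Player 1 against M: payoffs 1.3, 4.4, 5.7 → best response R3.
Player 1 against R: payoffs 1.9, 2.3, 4.6 → best response R3.
Player 2 against R1: payoffs 2.3, 4, 3.6 → best response M.
Player 2 against R2: payoffs 2.8, 3.6, 5.1 → best response R.
Player 2 against R3: payoffs 4.9, 3.1, 3.6 → best response L.
No profile is a mutual best response for all players.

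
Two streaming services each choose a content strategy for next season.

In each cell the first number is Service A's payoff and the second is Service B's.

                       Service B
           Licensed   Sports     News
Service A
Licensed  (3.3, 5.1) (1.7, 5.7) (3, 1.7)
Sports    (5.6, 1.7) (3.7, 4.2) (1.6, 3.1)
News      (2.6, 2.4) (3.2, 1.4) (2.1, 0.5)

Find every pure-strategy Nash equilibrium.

(Licensed, Licensed): Service A can switch to Sports (3.3 → 5.6). Not NE.
(Licensed, Sports): Service A can switch to Sports (1.7 → 3.7). Not NE.
(Licensed, News): Service B can switch to Licensed (1.7 → 5.1). Not NE.
(Sports, Licensed): Service B can switch to Sports (1.7 → 4.2). Not NE.
(Sports, Sports): Service A gets 3.7, best alternative 3.2; Service B gets 4.2, best alternative 3.1. No profitable deviation — NE.
(Sports, News): Service A can switch to Licensed (1.6 → 3). Not NE.
(News, Licensed): Service A can switch to Licensed (2.6 → 3.3). Not NE.
(The remaining 2 profiles each have a profitable deviation by the same check.)

The unique pure-strategy Nash equilibrium is (Sports, Sports).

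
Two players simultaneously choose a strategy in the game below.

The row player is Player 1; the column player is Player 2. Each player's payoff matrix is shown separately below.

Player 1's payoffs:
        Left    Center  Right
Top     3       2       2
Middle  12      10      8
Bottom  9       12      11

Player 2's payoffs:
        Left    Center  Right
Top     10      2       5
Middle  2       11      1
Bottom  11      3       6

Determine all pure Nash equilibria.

(Top, Left): Player 1 can switch to Middle (3 → 12). Not NE.
(Top, Center): Player 1 can switch to Middle (2 → 10). Not NE.
(Top, Right): Player 1 can switch to Middle (2 → 8). Not NE.
(Middle, Left): Player 2 can switch to Center (2 → 11). Not NE.
(Middle, Center): Player 1 can switch to Bottom (10 → 12). Not NE.
(Middle, Right): Player 1 can switch to Bottom (8 → 11). Not NE.
(The remaining 3 profiles each have a profitable deviation by the same check.)

There is no pure-strategy Nash equilibrium.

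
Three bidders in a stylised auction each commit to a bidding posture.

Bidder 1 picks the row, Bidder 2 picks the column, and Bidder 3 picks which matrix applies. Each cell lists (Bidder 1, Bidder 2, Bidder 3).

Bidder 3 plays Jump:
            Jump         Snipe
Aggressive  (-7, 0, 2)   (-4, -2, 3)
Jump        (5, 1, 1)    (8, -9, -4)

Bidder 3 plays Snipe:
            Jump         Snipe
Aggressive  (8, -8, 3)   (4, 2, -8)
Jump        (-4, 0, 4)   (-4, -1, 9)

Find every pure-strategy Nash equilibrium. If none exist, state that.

There is no pure-strategy Nash equilibrium.

(Aggressive, Jump, Jump): Bidder 1 can switch to Jump (-7 → 5). Not NE.
(Aggressive, Jump, Snipe): Bidder 2 can switch to Snipe (-8 → 2). Not NE.
(Aggressive, Snipe, Jump): Bidder 1 can switch to Jump (-4 → 8). Not NE.
(Aggressive, Snipe, Snipe): Bidder 3 can switch to Jump (-8 → 3). Not NE.
(Jump, Jump, Jump): Bidder 3 can switch to Snipe (1 → 4). Not NE.
(Jump, Jump, Snipe): Bidder 1 can switch to Aggressive (-4 → 8). Not NE.
(The remaining 2 profiles each have a profitable deviation by the same check.)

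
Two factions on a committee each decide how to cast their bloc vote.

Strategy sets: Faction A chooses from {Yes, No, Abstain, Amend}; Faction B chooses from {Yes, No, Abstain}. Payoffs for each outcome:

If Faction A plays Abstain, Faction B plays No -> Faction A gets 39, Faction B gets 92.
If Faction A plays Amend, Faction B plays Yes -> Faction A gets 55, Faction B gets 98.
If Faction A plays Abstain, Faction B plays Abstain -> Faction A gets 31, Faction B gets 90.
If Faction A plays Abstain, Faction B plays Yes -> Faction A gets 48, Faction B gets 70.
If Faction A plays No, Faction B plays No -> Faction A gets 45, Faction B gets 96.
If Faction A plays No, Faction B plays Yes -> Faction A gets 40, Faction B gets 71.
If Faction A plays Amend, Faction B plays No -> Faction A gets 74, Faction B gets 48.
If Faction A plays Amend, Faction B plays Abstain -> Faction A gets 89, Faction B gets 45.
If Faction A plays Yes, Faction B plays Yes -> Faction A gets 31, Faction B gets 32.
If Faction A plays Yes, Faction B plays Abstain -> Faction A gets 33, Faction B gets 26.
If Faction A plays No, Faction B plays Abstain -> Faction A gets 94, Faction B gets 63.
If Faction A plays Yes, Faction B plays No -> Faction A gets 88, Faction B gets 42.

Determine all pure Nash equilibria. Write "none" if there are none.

The pure Nash equilibria are (Yes, No); (Amend, Yes).

Check each profile: it is a Nash equilibrium iff no player can strictly gain by switching unilaterally.
(Yes, Yes): Faction A can switch to No (31 → 40). Not NE.
(Yes, No): Faction A gets 88, best alternative 74; Faction B gets 42, best alternative 32. No profitable deviation — NE.
(Yes, Abstain): Faction A can switch to No (33 → 94). Not NE.
(No, Yes): Faction A can switch to Abstain (40 → 48). Not NE.
(No, No): Faction A can switch to Yes (45 → 88). Not NE.
(No, Abstain): Faction B can switch to Yes (63 → 71). Not NE.
(Abstain, Yes): Faction A can switch to Amend (48 → 55). Not NE.
(Abstain, No): Faction A can switch to Yes (39 → 88). Not NE.
(Abstain, Abstain): Faction A can switch to Yes (31 → 33). Not NE.
(Amend, Yes): Faction A gets 55, best alternative 48; Faction B gets 98, best alternative 48. No profitable deviation — NE.
(Amend, No): Faction A can switch to Yes (74 → 88). Not NE.
(Amend, Abstain): Faction A can switch to No (89 → 94). Not NE.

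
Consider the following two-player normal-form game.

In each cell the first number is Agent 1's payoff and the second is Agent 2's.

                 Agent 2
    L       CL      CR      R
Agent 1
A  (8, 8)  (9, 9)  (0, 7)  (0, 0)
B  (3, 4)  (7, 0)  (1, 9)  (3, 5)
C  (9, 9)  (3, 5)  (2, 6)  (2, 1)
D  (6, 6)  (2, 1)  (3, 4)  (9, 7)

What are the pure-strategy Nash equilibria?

The pure Nash equilibria are (A, CL); (C, L); (D, R).

(A, L): Agent 1 can switch to C (8 → 9). Not NE.
(A, CL): Agent 1 gets 9, best alternative 7; Agent 2 gets 9, best alternative 8. No profitable deviation — NE.
(A, CR): Agent 1 can switch to B (0 → 1). Not NE.
(A, R): Agent 1 can switch to B (0 → 3). Not NE.
(B, L): Agent 1 can switch to A (3 → 8). Not NE.
(B, CL): Agent 1 can switch to A (7 → 9). Not NE.
(B, CR): Agent 1 can switch to C (1 → 2). Not NE.
(B, R): Agent 1 can switch to D (3 → 9). Not NE.
(C, L): Agent 1 gets 9, best alternative 8; Agent 2 gets 9, best alternative 6. No profitable deviation — NE.
(C, CL): Agent 1 can switch to A (3 → 9). Not NE.
(C, CR): Agent 1 can switch to D (2 → 3). Not NE.
(C, R): Agent 1 can switch to B (2 → 3). Not NE.
(D, L): Agent 1 can switch to A (6 → 8). Not NE.
(D, CL): Agent 1 can switch to A (2 → 9). Not NE.
(D, R): Agent 1 gets 9, best alternative 3; Agent 2 gets 7, best alternative 6. No profitable deviation — NE.
(The remaining 1 profile has a profitable deviation by the same check.)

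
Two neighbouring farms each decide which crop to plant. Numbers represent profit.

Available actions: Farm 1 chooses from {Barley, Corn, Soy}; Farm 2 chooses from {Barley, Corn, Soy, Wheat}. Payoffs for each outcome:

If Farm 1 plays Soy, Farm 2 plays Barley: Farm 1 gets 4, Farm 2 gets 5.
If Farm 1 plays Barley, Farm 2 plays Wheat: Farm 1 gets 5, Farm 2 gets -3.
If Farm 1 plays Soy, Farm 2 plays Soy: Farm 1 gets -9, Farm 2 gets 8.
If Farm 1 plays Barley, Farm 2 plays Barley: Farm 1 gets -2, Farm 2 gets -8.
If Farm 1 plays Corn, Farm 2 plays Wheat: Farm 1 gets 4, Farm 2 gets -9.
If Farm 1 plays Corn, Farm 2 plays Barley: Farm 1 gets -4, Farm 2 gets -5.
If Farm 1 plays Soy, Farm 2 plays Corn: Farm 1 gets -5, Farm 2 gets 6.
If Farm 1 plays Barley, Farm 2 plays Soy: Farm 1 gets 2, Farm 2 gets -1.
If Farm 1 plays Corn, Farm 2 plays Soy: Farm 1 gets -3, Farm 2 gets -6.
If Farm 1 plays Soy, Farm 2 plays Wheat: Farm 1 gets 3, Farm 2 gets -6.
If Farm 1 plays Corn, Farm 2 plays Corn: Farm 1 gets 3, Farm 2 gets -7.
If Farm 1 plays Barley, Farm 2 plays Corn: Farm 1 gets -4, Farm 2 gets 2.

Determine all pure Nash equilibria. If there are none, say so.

none

Farm 1 against Barley: payoffs -2, -4, 4 → best response Soy.
Farm 1 against Corn: payoffs -4, 3, -5 → best response Corn.
Farm 1 against Soy: payoffs 2, -3, -9 → best response Barley.
Farm 1 against Wheat: payoffs 5, 4, 3 → best response Barley.
Farm 2 against Barley: payoffs -8, 2, -1, -3 → best response Corn.
Farm 2 against Corn: payoffs -5, -7, -6, -9 → best response Barley.
Farm 2 against Soy: payoffs 5, 6, 8, -6 → best response Soy.
No profile is a mutual best response for all players.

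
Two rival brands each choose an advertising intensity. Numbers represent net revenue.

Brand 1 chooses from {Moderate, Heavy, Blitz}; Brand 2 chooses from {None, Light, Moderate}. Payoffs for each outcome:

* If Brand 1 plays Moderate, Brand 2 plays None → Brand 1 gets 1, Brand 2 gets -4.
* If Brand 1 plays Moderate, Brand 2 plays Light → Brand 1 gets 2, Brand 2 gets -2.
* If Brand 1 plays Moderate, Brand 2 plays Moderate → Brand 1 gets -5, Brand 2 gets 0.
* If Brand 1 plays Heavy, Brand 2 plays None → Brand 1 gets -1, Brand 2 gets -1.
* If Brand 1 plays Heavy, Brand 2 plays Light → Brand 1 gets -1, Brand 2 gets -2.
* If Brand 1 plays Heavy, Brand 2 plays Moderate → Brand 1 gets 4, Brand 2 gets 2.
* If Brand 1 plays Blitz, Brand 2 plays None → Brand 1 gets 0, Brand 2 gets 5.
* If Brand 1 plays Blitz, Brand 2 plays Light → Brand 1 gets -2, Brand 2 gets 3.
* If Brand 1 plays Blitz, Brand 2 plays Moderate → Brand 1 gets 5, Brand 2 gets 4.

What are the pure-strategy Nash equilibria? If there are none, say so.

Brand 1 against None: payoffs 1, -1, 0 → best response Moderate.
Brand 1 against Light: payoffs 2, -1, -2 → best response Moderate.
Brand 1 against Moderate: payoffs -5, 4, 5 → best response Blitz.
Brand 2 against Moderate: payoffs -4, -2, 0 → best response Moderate.
Brand 2 against Heavy: payoffs -1, -2, 2 → best response Moderate.
Brand 2 against Blitz: payoffs 5, 3, 4 → best response None.
No profile is a mutual best response for all players.

This game has no pure Nash equilibrium.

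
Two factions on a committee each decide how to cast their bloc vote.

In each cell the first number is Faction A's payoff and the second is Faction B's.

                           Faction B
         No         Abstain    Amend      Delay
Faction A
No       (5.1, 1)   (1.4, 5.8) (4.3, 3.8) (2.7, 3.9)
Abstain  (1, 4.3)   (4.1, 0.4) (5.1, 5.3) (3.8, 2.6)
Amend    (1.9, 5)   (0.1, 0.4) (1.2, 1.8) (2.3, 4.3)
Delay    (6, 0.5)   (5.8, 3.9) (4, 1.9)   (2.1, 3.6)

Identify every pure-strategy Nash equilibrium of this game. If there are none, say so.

Faction A against No: payoffs 5.1, 1, 1.9, 6 → best response Delay.
Faction A against Abstain: payoffs 1.4, 4.1, 0.1, 5.8 → best response Delay.
Faction A against Amend: payoffs 4.3, 5.1, 1.2, 4 → best response Abstain.
Faction A against Delay: payoffs 2.7, 3.8, 2.3, 2.1 → best response Abstain.
Faction B against No: payoffs 1, 5.8, 3.8, 3.9 → best response Abstain.
Faction B against Abstain: payoffs 4.3, 0.4, 5.3, 2.6 → best response Amend.
Faction B against Amend: payoffs 5, 0.4, 1.8, 4.3 → best response No.
Faction B against Delay: payoffs 0.5, 3.9, 1.9, 3.6 → best response Abstain.
Mutual best responses: (Abstain, Amend); (Delay, Abstain).

The pure Nash equilibria are (Abstain, Amend), (Delay, Abstain).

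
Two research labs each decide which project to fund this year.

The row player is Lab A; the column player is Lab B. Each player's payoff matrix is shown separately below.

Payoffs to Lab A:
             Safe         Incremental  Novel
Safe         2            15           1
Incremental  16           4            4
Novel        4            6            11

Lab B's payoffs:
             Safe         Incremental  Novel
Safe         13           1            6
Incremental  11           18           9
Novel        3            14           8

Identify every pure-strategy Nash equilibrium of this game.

No pure-strategy Nash equilibrium.

Lab A against Safe: payoffs 2, 16, 4 → best response Incremental.
Lab A against Incremental: payoffs 15, 4, 6 → best response Safe.
Lab A against Novel: payoffs 1, 4, 11 → best response Novel.
Lab B against Safe: payoffs 13, 1, 6 → best response Safe.
Lab B against Incremental: payoffs 11, 18, 9 → best response Incremental.
Lab B against Novel: payoffs 3, 14, 8 → best response Incremental.
No profile is a mutual best response for all players.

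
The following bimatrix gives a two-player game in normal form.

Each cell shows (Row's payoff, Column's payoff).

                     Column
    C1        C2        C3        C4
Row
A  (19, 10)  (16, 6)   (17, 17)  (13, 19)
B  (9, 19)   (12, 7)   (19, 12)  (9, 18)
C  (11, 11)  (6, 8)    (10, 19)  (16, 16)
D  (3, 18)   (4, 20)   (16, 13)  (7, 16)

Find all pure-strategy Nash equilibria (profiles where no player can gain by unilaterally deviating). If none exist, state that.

No pure-strategy Nash equilibrium.

Mark each player's best response to every combination of opponents' strategies; a profile where every player is best-responding is a pure Nash equilibrium.
Row against C1: payoffs 19, 9, 11, 3 → best response A.
Row against C2: payoffs 16, 12, 6, 4 → best response A.
Row against C3: payoffs 17, 19, 10, 16 → best response B.
Row against C4: payoffs 13, 9, 16, 7 → best response C.
Column against A: payoffs 10, 6, 17, 19 → best response C4.
Column against B: payoffs 19, 7, 12, 18 → best response C1.
Column against C: payoffs 11, 8, 19, 16 → best response C3.
Column against D: payoffs 18, 20, 13, 16 → best response C2.
No profile is a mutual best response for all players.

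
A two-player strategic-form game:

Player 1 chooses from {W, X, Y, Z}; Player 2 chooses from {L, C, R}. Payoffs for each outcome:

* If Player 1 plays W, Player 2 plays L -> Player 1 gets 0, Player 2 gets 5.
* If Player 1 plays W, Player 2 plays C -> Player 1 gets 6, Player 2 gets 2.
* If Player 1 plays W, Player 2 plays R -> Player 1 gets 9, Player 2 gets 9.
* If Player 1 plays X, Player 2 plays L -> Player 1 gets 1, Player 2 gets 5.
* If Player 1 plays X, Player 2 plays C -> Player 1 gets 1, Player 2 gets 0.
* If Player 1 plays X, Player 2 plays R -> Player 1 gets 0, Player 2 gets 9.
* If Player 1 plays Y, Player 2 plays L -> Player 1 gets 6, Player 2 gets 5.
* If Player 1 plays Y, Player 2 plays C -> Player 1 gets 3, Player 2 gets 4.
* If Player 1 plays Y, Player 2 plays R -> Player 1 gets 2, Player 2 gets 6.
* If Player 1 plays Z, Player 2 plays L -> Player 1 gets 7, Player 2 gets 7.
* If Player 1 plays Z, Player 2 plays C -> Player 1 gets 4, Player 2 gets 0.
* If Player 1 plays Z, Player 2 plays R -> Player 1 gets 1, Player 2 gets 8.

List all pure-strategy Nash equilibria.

Pure NE: (W, R)

Check each profile: it is a Nash equilibrium iff no player can strictly gain by switching unilaterally.
(W, L): Player 1 can switch to X (0 → 1). Not NE.
(W, C): Player 2 can switch to L (2 → 5). Not NE.
(W, R): Player 1 gets 9, best alternative 2; Player 2 gets 9, best alternative 5. No profitable deviation — NE.
(X, L): Player 1 can switch to Y (1 → 6). Not NE.
(X, C): Player 1 can switch to W (1 → 6). Not NE.
(X, R): Player 1 can switch to W (0 → 9). Not NE.
(Y, L): Player 1 can switch to Z (6 → 7). Not NE.
(Y, C): Player 1 can switch to W (3 → 6). Not NE.
(Y, R): Player 1 can switch to W (2 → 9). Not NE.
(Z, L): Player 2 can switch to R (7 → 8). Not NE.
(Z, C): Player 1 can switch to W (4 → 6). Not NE.
(The remaining 1 profile has a profitable deviation by the same check.)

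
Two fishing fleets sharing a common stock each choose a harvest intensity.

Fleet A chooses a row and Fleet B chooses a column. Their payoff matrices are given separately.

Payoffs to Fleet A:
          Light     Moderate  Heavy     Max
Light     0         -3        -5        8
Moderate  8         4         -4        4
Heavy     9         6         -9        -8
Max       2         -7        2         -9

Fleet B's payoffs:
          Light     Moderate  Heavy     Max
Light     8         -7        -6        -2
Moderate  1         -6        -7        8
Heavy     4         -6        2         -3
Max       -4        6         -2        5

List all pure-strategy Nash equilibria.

The unique pure-strategy Nash equilibrium is (Heavy, Light).

(Light, Light): Fleet A can switch to Moderate (0 → 8). Not NE.
(Light, Moderate): Fleet A can switch to Moderate (-3 → 4). Not NE.
(Light, Heavy): Fleet A can switch to Moderate (-5 → -4). Not NE.
(Light, Max): Fleet B can switch to Light (-2 → 8). Not NE.
(Moderate, Light): Fleet A can switch to Heavy (8 → 9). Not NE.
(Moderate, Moderate): Fleet A can switch to Heavy (4 → 6). Not NE.
(Moderate, Heavy): Fleet A can switch to Max (-4 → 2). Not NE.
(Moderate, Max): Fleet A can switch to Light (4 → 8). Not NE.
(Heavy, Light): Fleet A gets 9, best alternative 8; Fleet B gets 4, best alternative 2. No profitable deviation — NE.
(Heavy, Moderate): Fleet B can switch to Light (-6 → 4). Not NE.
(Heavy, Heavy): Fleet A can switch to Light (-9 → -5). Not NE.
(Heavy, Max): Fleet A can switch to Light (-8 → 8). Not NE.
(Max, Light): Fleet A can switch to Moderate (2 → 8). Not NE.
(The remaining 3 profiles each have a profitable deviation by the same check.)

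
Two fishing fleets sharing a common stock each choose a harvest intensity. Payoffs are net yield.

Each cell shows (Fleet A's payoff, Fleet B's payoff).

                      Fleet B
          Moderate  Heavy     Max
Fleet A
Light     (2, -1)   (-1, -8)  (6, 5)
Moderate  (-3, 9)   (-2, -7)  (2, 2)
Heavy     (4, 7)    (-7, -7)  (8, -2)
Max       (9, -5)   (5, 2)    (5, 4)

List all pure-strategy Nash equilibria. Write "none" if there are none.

There is no pure-strategy Nash equilibrium.

For each player, find the best response to each opponent profile; mutual best responses are the pure NE.
Fleet A against Moderate: payoffs 2, -3, 4, 9 → best response Max.
Fleet A against Heavy: payoffs -1, -2, -7, 5 → best response Max.
Fleet A against Max: payoffs 6, 2, 8, 5 → best response Heavy.
Fleet B against Light: payoffs -1, -8, 5 → best response Max.
Fleet B against Moderate: payoffs 9, -7, 2 → best response Moderate.
Fleet B against Heavy: payoffs 7, -7, -2 → best response Moderate.
Fleet B against Max: payoffs -5, 2, 4 → best response Max.
No profile is a mutual best response for all players.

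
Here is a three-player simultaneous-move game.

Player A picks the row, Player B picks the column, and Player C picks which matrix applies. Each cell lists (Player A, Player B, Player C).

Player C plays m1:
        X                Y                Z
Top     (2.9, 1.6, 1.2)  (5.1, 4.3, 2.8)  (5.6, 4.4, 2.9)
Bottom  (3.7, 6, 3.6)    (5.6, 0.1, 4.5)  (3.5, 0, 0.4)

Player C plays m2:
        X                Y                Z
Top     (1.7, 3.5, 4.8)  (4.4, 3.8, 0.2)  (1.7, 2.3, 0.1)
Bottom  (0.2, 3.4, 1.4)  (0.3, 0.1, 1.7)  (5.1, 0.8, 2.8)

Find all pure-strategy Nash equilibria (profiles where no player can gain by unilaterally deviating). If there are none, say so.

Pure-strategy Nash equilibria: (Top, Z, m1); (Bottom, X, m1)

(Top, X, m1): Player A can switch to Bottom (2.9 → 3.7). Not NE.
(Top, X, m2): Player B can switch to Y (3.5 → 3.8). Not NE.
(Top, Y, m1): Player A can switch to Bottom (5.1 → 5.6). Not NE.
(Top, Y, m2): Player C can switch to m1 (0.2 → 2.8). Not NE.
(Top, Z, m1): Player A gets 5.6, best alternative 3.5; Player B gets 4.4, best alternative 4.3; Player C gets 2.9, best alternative 0.1. No profitable deviation — NE.
(Top, Z, m2): Player A can switch to Bottom (1.7 → 5.1). Not NE.
(Bottom, X, m1): Player A gets 3.7, best alternative 2.9; Player B gets 6, best alternative 0.1; Player C gets 3.6, best alternative 1.4. No profitable deviation — NE.
(Bottom, X, m2): Player A can switch to Top (0.2 → 1.7). Not NE.
(Bottom, Y, m1): Player B can switch to X (0.1 → 6). Not NE.
(Bottom, Y, m2): Player A can switch to Top (0.3 → 4.4). Not NE.
(Bottom, Z, m1): Player A can switch to Top (3.5 → 5.6). Not NE.
(Bottom, Z, m2): Player B can switch to X (0.8 → 3.4). Not NE.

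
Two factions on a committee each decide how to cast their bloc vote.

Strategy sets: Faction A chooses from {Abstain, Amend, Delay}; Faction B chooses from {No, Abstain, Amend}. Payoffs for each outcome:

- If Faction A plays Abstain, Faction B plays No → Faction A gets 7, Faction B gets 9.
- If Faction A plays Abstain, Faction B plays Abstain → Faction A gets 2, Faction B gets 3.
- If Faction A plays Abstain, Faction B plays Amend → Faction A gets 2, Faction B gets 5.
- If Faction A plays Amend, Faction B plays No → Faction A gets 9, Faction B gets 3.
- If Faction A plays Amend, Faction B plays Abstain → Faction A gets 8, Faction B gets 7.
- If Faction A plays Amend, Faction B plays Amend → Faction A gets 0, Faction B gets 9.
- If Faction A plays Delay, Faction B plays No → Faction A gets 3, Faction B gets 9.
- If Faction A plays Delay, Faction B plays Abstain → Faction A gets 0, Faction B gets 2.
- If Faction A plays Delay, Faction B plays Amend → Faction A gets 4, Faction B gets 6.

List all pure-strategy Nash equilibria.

none

Faction A against No: payoffs 7, 9, 3 → best response Amend.
Faction A against Abstain: payoffs 2, 8, 0 → best response Amend.
Faction A against Amend: payoffs 2, 0, 4 → best response Delay.
Faction B against Abstain: payoffs 9, 3, 5 → best response No.
Faction B against Amend: payoffs 3, 7, 9 → best response Amend.
Faction B against Delay: payoffs 9, 2, 6 → best response No.
No profile is a mutual best response for all players.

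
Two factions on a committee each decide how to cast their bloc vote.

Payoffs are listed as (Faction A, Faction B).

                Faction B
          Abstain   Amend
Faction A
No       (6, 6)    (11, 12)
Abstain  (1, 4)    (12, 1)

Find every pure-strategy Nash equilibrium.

This game has no pure Nash equilibrium.

Mark each player's best response to every combination of opponents' strategies; a profile where every player is best-responding is a pure Nash equilibrium.
Faction A against Abstain: payoffs 6, 1 → best response No.
Faction A against Amend: payoffs 11, 12 → best response Abstain.
Faction B against No: payoffs 6, 12 → best response Amend.
Faction B against Abstain: payoffs 4, 1 → best response Abstain.
No profile is a mutual best response for all players.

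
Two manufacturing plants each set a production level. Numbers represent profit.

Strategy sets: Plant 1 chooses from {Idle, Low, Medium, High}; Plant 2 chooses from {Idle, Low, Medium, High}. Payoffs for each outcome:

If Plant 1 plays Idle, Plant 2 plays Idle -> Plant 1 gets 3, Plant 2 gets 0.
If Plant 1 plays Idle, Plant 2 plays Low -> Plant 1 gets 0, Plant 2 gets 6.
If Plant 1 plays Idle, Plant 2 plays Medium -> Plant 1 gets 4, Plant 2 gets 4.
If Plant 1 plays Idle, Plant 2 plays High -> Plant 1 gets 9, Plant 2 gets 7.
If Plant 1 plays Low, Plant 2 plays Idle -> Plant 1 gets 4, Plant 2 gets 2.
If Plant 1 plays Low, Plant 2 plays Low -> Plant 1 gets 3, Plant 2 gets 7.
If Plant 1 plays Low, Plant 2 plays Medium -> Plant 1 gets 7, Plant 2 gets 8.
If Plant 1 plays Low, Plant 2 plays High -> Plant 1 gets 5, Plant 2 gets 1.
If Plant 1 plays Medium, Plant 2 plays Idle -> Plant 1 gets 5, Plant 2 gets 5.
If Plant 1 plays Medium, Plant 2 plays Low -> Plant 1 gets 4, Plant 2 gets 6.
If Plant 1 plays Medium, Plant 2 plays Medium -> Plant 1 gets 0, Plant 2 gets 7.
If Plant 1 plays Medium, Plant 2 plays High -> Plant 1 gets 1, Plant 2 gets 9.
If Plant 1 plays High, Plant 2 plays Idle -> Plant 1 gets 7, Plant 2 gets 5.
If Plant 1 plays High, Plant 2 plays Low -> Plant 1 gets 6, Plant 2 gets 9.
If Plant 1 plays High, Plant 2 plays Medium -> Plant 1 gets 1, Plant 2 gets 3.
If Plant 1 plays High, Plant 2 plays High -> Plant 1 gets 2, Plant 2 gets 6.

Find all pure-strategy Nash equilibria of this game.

Pure-strategy Nash equilibria: (Idle, High) and (Low, Medium) and (High, Low)

(Idle, Idle): Plant 1 can switch to Low (3 → 4). Not NE.
(Idle, Low): Plant 1 can switch to Low (0 → 3). Not NE.
(Idle, Medium): Plant 1 can switch to Low (4 → 7). Not NE.
(Idle, High): Plant 1 gets 9, best alternative 5; Plant 2 gets 7, best alternative 6. No profitable deviation — NE.
(Low, Idle): Plant 1 can switch to Medium (4 → 5). Not NE.
(Low, Low): Plant 1 can switch to Medium (3 → 4). Not NE.
(Low, Medium): Plant 1 gets 7, best alternative 4; Plant 2 gets 8, best alternative 7. No profitable deviation — NE.
(Low, High): Plant 1 can switch to Idle (5 → 9). Not NE.
(High, Low): Plant 1 gets 6, best alternative 4; Plant 2 gets 9, best alternative 6. No profitable deviation — NE.
(The remaining 7 profiles each have a profitable deviation by the same check.)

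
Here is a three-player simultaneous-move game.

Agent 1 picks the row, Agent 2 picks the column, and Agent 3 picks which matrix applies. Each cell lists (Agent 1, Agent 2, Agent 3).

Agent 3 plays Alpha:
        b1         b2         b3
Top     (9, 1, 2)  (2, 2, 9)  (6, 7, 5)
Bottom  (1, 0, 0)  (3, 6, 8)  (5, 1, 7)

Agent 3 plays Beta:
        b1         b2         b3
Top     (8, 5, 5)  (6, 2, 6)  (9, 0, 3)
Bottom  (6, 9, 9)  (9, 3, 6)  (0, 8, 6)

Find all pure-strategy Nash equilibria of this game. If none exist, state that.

Pure-strategy Nash equilibria: (Top, b1, Beta) and (Top, b3, Alpha) and (Bottom, b2, Alpha)

Agent 1 against (b1, Alpha): payoffs 9, 1 → best response Top.
Agent 1 against (b1, Beta): payoffs 8, 6 → best response Top.
Agent 1 against (b2, Alpha): payoffs 2, 3 → best response Bottom.
Agent 1 against (b2, Beta): payoffs 6, 9 → best response Bottom.
Agent 1 against (b3, Alpha): payoffs 6, 5 → best response Top.
Agent 1 against (b3, Beta): payoffs 9, 0 → best response Top.
Agent 2 against (Top, Alpha): payoffs 1, 2, 7 → best response b3.
Agent 2 against (Top, Beta): payoffs 5, 2, 0 → best response b1.
Agent 2 against (Bottom, Alpha): payoffs 0, 6, 1 → best response b2.
Agent 2 against (Bottom, Beta): payoffs 9, 3, 8 → best response b1.
Agent 3 against (Top, b1): payoffs 2, 5 → best response Beta.
Agent 3 against (Top, b2): payoffs 9, 6 → best response Alpha.
Agent 3 against (Top, b3): payoffs 5, 3 → best response Alpha.
Agent 3 against (Bottom, b1): payoffs 0, 9 → best response Beta.
Agent 3 against (Bottom, b2): payoffs 8, 6 → best response Alpha.
Agent 3 against (Bottom, b3): payoffs 7, 6 → best response Alpha.
Mutual best responses: (Top, b1, Beta); (Top, b3, Alpha); (Bottom, b2, Alpha).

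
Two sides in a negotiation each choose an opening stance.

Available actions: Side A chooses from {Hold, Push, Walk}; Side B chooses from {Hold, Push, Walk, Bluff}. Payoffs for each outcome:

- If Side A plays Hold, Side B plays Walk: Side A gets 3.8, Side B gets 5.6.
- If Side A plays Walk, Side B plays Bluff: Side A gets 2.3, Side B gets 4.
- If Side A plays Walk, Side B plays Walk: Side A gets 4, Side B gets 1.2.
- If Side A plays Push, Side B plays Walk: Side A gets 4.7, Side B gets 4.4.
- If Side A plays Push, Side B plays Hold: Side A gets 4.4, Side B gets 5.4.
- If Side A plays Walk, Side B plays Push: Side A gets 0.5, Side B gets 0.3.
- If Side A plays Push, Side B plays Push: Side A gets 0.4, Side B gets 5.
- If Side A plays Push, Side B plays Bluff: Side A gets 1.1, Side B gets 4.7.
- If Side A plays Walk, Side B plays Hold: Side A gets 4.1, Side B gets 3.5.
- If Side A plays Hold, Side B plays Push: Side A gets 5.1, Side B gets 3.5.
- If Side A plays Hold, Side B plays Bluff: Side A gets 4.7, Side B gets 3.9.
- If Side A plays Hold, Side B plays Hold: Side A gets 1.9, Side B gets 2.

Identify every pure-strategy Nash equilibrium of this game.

Side A against Hold: payoffs 1.9, 4.4, 4.1 → best response Push.
Side A against Push: payoffs 5.1, 0.4, 0.5 → best response Hold.
Side A against Walk: payoffs 3.8, 4.7, 4 → best response Push.
Side A against Bluff: payoffs 4.7, 1.1, 2.3 → best response Hold.
Side B against Hold: payoffs 2, 3.5, 5.6, 3.9 → best response Walk.
Side B against Push: payoffs 5.4, 5, 4.4, 4.7 → best response Hold.
Side B against Walk: payoffs 3.5, 0.3, 1.2, 4 → best response Bluff.
Mutual best responses: (Push, Hold).

Pure NE: (Push, Hold)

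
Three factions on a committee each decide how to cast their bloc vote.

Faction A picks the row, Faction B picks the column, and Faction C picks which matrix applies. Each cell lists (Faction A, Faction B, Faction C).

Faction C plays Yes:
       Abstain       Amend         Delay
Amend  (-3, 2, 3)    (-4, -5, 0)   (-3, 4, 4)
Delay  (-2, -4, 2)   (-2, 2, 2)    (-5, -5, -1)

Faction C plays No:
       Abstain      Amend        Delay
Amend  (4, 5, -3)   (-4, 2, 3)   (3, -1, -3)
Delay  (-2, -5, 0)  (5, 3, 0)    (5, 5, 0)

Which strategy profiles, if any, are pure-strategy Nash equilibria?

Mark each player's best response to every combination of opponents' strategies; a profile where every player is best-responding is a pure Nash equilibrium.
Faction A against (Abstain, Yes): payoffs -3, -2 → best response Delay.
Faction A against (Abstain, No): payoffs 4, -2 → best response Amend.
Faction A against (Amend, Yes): payoffs -4, -2 → best response Delay.
Faction A against (Amend, No): payoffs -4, 5 → best response Delay.
Faction A against (Delay, Yes): payoffs -3, -5 → best response Amend.
Faction A against (Delay, No): payoffs 3, 5 → best response Delay.
Faction B against (Amend, Yes): payoffs 2, -5, 4 → best response Delay.
Faction B against (Amend, No): payoffs 5, 2, -1 → best response Abstain.
Faction B against (Delay, Yes): payoffs -4, 2, -5 → best response Amend.
Faction B against (Delay, No): payoffs -5, 3, 5 → best response Delay.
Faction C against (Amend, Abstain): payoffs 3, -3 → best response Yes.
Faction C against (Amend, Amend): payoffs 0, 3 → best response No.
Faction C against (Amend, Delay): payoffs 4, -3 → best response Yes.
Faction C against (Delay, Abstain): payoffs 2, 0 → best response Yes.
Faction C against (Delay, Amend): payoffs 2, 0 → best response Yes.
Faction C against (Delay, Delay): payoffs -1, 0 → best response No.
Mutual best responses: (Amend, Delay, Yes); (Delay, Amend, Yes); (Delay, Delay, No).

(Amend, Delay, Yes) and (Delay, Amend, Yes) and (Delay, Delay, No)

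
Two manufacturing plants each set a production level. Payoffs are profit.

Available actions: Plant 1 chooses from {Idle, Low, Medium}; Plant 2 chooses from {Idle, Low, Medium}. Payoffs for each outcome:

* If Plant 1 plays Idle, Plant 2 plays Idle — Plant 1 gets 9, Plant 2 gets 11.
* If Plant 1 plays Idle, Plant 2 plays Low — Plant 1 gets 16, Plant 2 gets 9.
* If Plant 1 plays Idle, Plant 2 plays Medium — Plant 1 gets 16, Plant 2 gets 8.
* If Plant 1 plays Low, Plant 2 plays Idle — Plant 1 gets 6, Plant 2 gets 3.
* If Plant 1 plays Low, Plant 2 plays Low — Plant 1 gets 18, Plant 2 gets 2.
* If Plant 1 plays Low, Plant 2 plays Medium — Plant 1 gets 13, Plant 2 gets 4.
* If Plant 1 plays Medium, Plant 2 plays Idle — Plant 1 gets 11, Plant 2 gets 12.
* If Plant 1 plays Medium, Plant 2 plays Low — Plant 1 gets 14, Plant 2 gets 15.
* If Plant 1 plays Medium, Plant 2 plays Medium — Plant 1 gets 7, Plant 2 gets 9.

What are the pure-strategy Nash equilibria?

(Idle, Idle): Plant 1 can switch to Medium (9 → 11). Not NE.
(Idle, Low): Plant 1 can switch to Low (16 → 18). Not NE.
(Idle, Medium): Plant 2 can switch to Idle (8 → 11). Not NE.
(Low, Idle): Plant 1 can switch to Idle (6 → 9). Not NE.
(Low, Low): Plant 2 can switch to Idle (2 → 3). Not NE.
(Low, Medium): Plant 1 can switch to Idle (13 → 16). Not NE.
(The remaining 3 profiles each have a profitable deviation by the same check.)

This game has no pure Nash equilibrium.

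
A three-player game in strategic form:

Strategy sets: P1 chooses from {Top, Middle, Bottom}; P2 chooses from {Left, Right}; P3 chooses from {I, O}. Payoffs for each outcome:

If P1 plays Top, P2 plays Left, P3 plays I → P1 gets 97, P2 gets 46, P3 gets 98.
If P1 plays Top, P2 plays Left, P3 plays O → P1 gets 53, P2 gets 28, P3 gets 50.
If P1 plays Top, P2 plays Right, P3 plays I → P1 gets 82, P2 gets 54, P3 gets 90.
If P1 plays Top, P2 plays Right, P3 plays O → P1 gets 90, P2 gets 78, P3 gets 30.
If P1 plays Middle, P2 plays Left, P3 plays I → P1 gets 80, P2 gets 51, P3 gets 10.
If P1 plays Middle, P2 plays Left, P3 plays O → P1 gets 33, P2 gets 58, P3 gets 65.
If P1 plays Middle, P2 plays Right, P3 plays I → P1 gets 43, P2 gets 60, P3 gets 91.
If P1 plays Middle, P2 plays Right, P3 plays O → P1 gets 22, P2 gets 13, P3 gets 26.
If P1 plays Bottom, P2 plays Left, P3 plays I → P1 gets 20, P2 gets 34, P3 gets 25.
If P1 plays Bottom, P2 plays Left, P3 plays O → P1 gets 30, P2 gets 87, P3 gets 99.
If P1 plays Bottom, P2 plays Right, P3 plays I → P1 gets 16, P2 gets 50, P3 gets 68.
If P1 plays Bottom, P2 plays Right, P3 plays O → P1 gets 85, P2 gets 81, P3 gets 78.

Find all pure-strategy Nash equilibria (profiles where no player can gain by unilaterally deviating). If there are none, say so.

The unique pure-strategy Nash equilibrium is (Top, Right, I).

P1 against (Left, I): payoffs 97, 80, 20 → best response Top.
P1 against (Left, O): payoffs 53, 33, 30 → best response Top.
P1 against (Right, I): payoffs 82, 43, 16 → best response Top.
P1 against (Right, O): payoffs 90, 22, 85 → best response Top.
P2 against (Top, I): payoffs 46, 54 → best response Right.
P2 against (Top, O): payoffs 28, 78 → best response Right.
P2 against (Middle, I): payoffs 51, 60 → best response Right.
P2 against (Middle, O): payoffs 58, 13 → best response Left.
P2 against (Bottom, I): payoffs 34, 50 → best response Right.
P2 against (Bottom, O): payoffs 87, 81 → best response Left.
P3 against (Top, Left): payoffs 98, 50 → best response I.
P3 against (Top, Right): payoffs 90, 30 → best response I.
P3 against (Middle, Left): payoffs 10, 65 → best response O.
P3 against (Middle, Right): payoffs 91, 26 → best response I.
P3 against (Bottom, Left): payoffs 25, 99 → best response O.
P3 against (Bottom, Right): payoffs 68, 78 → best response O.
Mutual best responses: (Top, Right, I).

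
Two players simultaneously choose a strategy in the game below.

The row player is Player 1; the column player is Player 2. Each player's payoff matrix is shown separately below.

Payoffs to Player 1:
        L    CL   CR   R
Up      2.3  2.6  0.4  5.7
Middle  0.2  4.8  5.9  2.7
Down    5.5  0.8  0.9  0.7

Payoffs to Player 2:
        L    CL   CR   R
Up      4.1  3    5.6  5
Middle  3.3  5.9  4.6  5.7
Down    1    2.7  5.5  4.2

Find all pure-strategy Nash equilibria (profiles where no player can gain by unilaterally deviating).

(Middle, CL)

For each strategy profile, look for a profitable unilateral deviation.
(Up, L): Player 1 can switch to Down (2.3 → 5.5). Not NE.
(Up, CL): Player 1 can switch to Middle (2.6 → 4.8). Not NE.
(Up, CR): Player 1 can switch to Middle (0.4 → 5.9). Not NE.
(Up, R): Player 2 can switch to CR (5 → 5.6). Not NE.
(Middle, L): Player 1 can switch to Up (0.2 → 2.3). Not NE.
(Middle, CL): Player 1 gets 4.8, best alternative 2.6; Player 2 gets 5.9, best alternative 5.7. No profitable deviation — NE.
(Middle, CR): Player 2 can switch to CL (4.6 → 5.9). Not NE.
(Middle, R): Player 1 can switch to Up (2.7 → 5.7). Not NE.
(Down, L): Player 2 can switch to CL (1 → 2.7). Not NE.
(Down, CL): Player 1 can switch to Up (0.8 → 2.6). Not NE.
(Down, CR): Player 1 can switch to Middle (0.9 → 5.9). Not NE.
(Down, R): Player 1 can switch to Up (0.7 → 5.7). Not NE.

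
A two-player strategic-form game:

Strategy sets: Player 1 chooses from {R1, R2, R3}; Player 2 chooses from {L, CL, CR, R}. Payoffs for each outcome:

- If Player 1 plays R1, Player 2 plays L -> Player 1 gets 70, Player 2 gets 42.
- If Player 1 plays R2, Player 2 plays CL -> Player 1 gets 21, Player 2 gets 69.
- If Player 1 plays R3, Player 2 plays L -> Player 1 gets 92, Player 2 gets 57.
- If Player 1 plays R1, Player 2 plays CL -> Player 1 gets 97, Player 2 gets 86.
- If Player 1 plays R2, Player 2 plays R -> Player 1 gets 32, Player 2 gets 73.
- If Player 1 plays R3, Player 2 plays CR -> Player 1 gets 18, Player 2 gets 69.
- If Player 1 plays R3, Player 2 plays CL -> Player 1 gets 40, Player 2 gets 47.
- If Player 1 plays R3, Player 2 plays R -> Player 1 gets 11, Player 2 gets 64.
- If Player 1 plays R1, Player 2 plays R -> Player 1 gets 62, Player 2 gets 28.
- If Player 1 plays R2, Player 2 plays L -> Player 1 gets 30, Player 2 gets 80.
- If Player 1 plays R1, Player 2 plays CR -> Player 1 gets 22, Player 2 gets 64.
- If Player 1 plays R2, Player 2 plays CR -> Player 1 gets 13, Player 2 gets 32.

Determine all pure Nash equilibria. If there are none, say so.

Mark each player's best response to every combination of opponents' strategies; a profile where every player is best-responding is a pure Nash equilibrium.
Player 1 against L: payoffs 70, 30, 92 → best response R3.
Player 1 against CL: payoffs 97, 21, 40 → best response R1.
Player 1 against CR: payoffs 22, 13, 18 → best response R1.
Player 1 against R: payoffs 62, 32, 11 → best response R1.
Player 2 against R1: payoffs 42, 86, 64, 28 → best response CL.
Player 2 against R2: payoffs 80, 69, 32, 73 → best response L.
Player 2 against R3: payoffs 57, 47, 69, 64 → best response CR.
Mutual best responses: (R1, CL).

Pure NE: (R1, CL)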